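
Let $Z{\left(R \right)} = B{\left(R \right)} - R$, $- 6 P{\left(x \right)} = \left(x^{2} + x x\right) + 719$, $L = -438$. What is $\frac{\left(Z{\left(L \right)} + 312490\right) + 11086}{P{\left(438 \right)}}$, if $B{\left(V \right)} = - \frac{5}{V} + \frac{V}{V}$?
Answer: $- \frac{141918575}{28061711} \approx -5.0574$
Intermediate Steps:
$B{\left(V \right)} = 1 - \frac{5}{V}$ ($B{\left(V \right)} = - \frac{5}{V} + 1 = 1 - \frac{5}{V}$)
$P{\left(x \right)} = - \frac{719}{6} - \frac{x^{2}}{3}$ ($P{\left(x \right)} = - \frac{\left(x^{2} + x x\right) + 719}{6} = - \frac{\left(x^{2} + x^{2}\right) + 719}{6} = - \frac{2 x^{2} + 719}{6} = - \frac{719 + 2 x^{2}}{6} = - \frac{719}{6} - \frac{x^{2}}{3}$)
$Z{\left(R \right)} = - R + \frac{-5 + R}{R}$ ($Z{\left(R \right)} = \frac{-5 + R}{R} - R = - R + \frac{-5 + R}{R}$)
$\frac{\left(Z{\left(L \right)} + 312490\right) + 11086}{P{\left(438 \right)}} = \frac{\left(\left(1 - -438 - \frac{5}{-438}\right) + 312490\right) + 11086}{- \frac{719}{6} - \frac{438^{2}}{3}} = \frac{\left(\left(1 + 438 - - \frac{5}{438}\right) + 312490\right) + 11086}{- \frac{719}{6} - 63948} = \frac{\left(\left(1 + 438 + \frac{5}{438}\right) + 312490\right) + 11086}{- \frac{719}{6} - 63948} = \frac{\left(\frac{192287}{438} + 312490\right) + 11086}{- \frac{384407}{6}} = \left(\frac{137062907}{438} + 11086\right) \left(- \frac{6}{384407}\right) = \frac{141918575}{438} \left(- \frac{6}{384407}\right) = - \frac{141918575}{28061711}$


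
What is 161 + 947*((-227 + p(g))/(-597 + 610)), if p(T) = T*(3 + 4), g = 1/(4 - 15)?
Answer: -2348265/143 ≈ -16421.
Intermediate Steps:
g = -1/11 (g = 1/(-11) = -1/11 ≈ -0.090909)
p(T) = 7*T (p(T) = T*7 = 7*T)
161 + 947*((-227 + p(g))/(-597 + 610)) = 161 + 947*((-227 + 7*(-1/11))/(-597 + 610)) = 161 + 947*((-227 - 7/11)/13) = 161 + 947*(-2504/11*1/13) = 161 + 947*(-2504/143) = 161 - 2371288/143 = -2348265/143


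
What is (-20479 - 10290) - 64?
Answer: -30833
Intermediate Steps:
(-20479 - 10290) - 64 = -30769 - 64 = -30833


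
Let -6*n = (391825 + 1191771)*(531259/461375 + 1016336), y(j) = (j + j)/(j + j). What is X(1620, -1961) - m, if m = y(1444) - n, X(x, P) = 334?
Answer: -371284021384456057/1384125 ≈ -2.6824e+11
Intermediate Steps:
y(j) = 1 (y(j) = (2*j)/((2*j)) = (2*j)*(1/(2*j)) = 1)
n = -371284021845369682/1384125 (n = -(391825 + 1191771)*(531259/461375 + 1016336)/6 = -791798*(531259*(1/461375) + 1016336)/3 = -791798*(531259/461375 + 1016336)/3 = -791798*468912553259/(3*461375) = -1/6*742568043690739364/461375 = -371284021845369682/1384125 ≈ -2.6824e+11)
m = 371284021846753807/1384125 (m = 1 - 1*(-371284021845369682/1384125) = 1 + 371284021845369682/1384125 = 371284021846753807/1384125 ≈ 2.6824e+11)
X(1620, -1961) - m = 334 - 1*371284021846753807/1384125 = 334 - 371284021846753807/1384125 = -371284021384456057/1384125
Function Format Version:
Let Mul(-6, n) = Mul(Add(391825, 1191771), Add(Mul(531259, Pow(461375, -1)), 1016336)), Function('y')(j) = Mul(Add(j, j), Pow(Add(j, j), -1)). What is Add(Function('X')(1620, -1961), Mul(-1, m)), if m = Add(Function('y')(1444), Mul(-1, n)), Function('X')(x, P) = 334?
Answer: Rational(-371284021384456057, 1384125) ≈ -2.6824e+11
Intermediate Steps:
Function('y')(j) = 1 (Function('y')(j) = Mul(Mul(2, j), Pow(Mul(2, j), -1)) = Mul(Mul(2, j), Mul(Rational(1, 2), Pow(j, -1))) = 1)
n = Rational(-371284021845369682, 1384125) (n = Mul(Rational(-1, 6), Mul(Add(391825, 1191771), Add(Mul(531259, Pow(461375, -1)), 1016336))) = Mul(Rational(-1, 6), Mul(1583596, Add(Mul(531259, Rational(1, 461375)), 1016336))) = Mul(Rational(-1, 6), Mul(1583596, Add(Rational(531259, 461375), 1016336))) = Mul(Rational(-1, 6), Mul(1583596, Rational(468912553259, 461375))) = Mul(Rational(-1, 6), Rational(742568043690739364, 461375)) = Rational(-371284021845369682, 1384125) ≈ -2.6824e+11)
m = Rational(371284021846753807, 1384125) (m = Add(1, Mul(-1, Rational(-371284021845369682, 1384125))) = Add(1, Rational(371284021845369682, 1384125)) = Rational(371284021846753807, 1384125) ≈ 2.6824e+11)
Add(Function('X')(1620, -1961), Mul(-1, m)) = Add(334, Mul(-1, Rational(371284021846753807, 1384125))) = Add(334, Rational(-371284021846753807, 1384125)) = Rational(-371284021384456057, 1384125)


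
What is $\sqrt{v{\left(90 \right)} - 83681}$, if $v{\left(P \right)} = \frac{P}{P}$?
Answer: $4 i \sqrt{5230} \approx 289.27 i$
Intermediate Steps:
$v{\left(P \right)} = 1$
$\sqrt{v{\left(90 \right)} - 83681} = \sqrt{1 - 83681} = \sqrt{-83680} = 4 i \sqrt{5230}$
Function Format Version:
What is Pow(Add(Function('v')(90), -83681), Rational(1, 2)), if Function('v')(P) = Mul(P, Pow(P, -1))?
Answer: Mul(4, I, Pow(5230, Rational(1, 2))) ≈ Mul(289.27, I)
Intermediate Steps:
Function('v')(P) = 1
Pow(Add(Function('v')(90), -83681), Rational(1, 2)) = Pow(Add(1, -83681), Rational(1, 2)) = Pow(-83680, Rational(1, 2)) = Mul(4, I, Pow(5230, Rational(1, 2)))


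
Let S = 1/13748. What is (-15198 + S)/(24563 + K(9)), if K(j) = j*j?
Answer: -208942103/338805712 ≈ -0.61670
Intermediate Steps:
K(j) = j**2
S = 1/13748 ≈ 7.2738e-5
(-15198 + S)/(24563 + K(9)) = (-15198 + 1/13748)/(24563 + 9**2) = -208942103/(13748*(24563 + 81)) = -208942103/13748/24644 = -208942103/13748*1/24644 = -208942103/338805712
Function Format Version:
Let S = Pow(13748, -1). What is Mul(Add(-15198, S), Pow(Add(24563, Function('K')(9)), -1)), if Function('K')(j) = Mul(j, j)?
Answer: Rational(-208942103, 338805712) ≈ -0.61670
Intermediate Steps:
Function('K')(j) = Pow(j, 2)
S = Rational(1, 13748) ≈ 7.2738e-5
Mul(Add(-15198, S), Pow(Add(24563, Function('K')(9)), -1)) = Mul(Add(-15198, Rational(1, 13748)), Pow(Add(24563, Pow(9, 2)), -1)) = Mul(Rational(-208942103, 13748), Pow(Add(24563, 81), -1)) = Mul(Rational(-208942103, 13748), Pow(24644, -1)) = Mul(Rational(-208942103, 13748), Rational(1, 24644)) = Rational(-208942103, 338805712)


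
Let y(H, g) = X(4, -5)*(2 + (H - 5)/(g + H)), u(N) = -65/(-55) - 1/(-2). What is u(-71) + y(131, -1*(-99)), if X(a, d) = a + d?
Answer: -2191/2530 ≈ -0.86601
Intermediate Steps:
u(N) = 37/22 (u(N) = -65*(-1/55) - 1*(-½) = 13/11 + ½ = 37/22)
y(H, g) = -2 - (-5 + H)/(H + g) (y(H, g) = (4 - 5)*(2 + (H - 5)/(g + H)) = -(2 + (-5 + H)/(H + g)) = -2 - (-5 + H)/(H + g))
u(-71) + y(131, -1*(-99)) = 37/22 + (5 - 3*131 - (-2)*(-99))/(131 - 1*(-99)) = 37/22 + (5 - 393 - 2*99)/(131 + 99) = 37/22 + (5 - 393 - 198)/230 = 37/22 + (1/230)*(-586) = 37/22 - 293/115 = -2191/2530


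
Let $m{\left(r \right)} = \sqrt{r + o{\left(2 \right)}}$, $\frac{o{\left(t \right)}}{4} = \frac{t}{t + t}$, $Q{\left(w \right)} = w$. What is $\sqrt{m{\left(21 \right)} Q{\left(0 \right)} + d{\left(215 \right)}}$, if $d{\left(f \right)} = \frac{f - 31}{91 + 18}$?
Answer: $\frac{2 \sqrt{5014}}{109} \approx 1.2993$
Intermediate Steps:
$d{\left(f \right)} = - \frac{31}{109} + \frac{f}{109}$ ($d{\left(f \right)} = \frac{-31 + f}{109} = \left(-31 + f\right) \frac{1}{109} = - \frac{31}{109} + \frac{f}{109}$)
$o{\left(t \right)} = 2$ ($o{\left(t \right)} = 4 \frac{t}{t + t} = 4 \frac{t}{2 t} = 4 t \frac{1}{2 t} = 4 \cdot \frac{1}{2} = 2$)
$m{\left(r \right)} = \sqrt{2 + r}$ ($m{\left(r \right)} = \sqrt{r + 2} = \sqrt{2 + r}$)
$\sqrt{m{\left(21 \right)} Q{\left(0 \right)} + d{\left(215 \right)}} = \sqrt{\sqrt{2 + 21} \cdot 0 + \left(- \frac{31}{109} + \frac{1}{109} \cdot 215\right)} = \sqrt{\sqrt{23} \cdot 0 + \left(- \frac{31}{109} + \frac{215}{109}\right)} = \sqrt{0 + \frac{184}{109}} = \sqrt{\frac{184}{109}} = \frac{2 \sqrt{5014}}{109}$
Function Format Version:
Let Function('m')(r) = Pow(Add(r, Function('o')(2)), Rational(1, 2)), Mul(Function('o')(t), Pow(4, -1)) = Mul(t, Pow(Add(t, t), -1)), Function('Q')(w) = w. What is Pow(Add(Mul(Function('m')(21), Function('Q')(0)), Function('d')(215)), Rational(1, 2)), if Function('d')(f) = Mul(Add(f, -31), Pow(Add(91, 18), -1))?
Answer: Mul(Rational(2, 109), Pow(5014, Rational(1, 2))) ≈ 1.2993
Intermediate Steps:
Function('d')(f) = Add(Rational(-31, 109), Mul(Rational(1, 109), f)) (Function('d')(f) = Mul(Add(-31, f), Pow(109, -1)) = Mul(Add(-31, f), Rational(1, 109)) = Add(Rational(-31, 109), Mul(Rational(1, 109), f)))
Function('o')(t) = 2 (Function('o')(t) = Mul(4, Mul(t, Pow(Add(t, t), -1))) = Mul(4, Mul(t, Pow(Mul(2, t), -1))) = Mul(4, Mul(t, Mul(Rational(1, 2), Pow(t, -1)))) = Mul(4, Rational(1, 2)) = 2)
Function('m')(r) = Pow(Add(2, r), Rational(1, 2)) (Function('m')(r) = Pow(Add(r, 2), Rational(1, 2)) = Pow(Add(2, r), Rational(1, 2)))
Pow(Add(Mul(Function('m')(21), Function('Q')(0)), Function('d')(215)), Rational(1, 2)) = Pow(Add(Mul(Pow(Add(2, 21), Rational(1, 2)), 0), Add(Rational(-31, 109), Mul(Rational(1, 109), 215))), Rational(1, 2)) = Pow(Add(Mul(Pow(23, Rational(1, 2)), 0), Add(Rational(-31, 109), Rational(215, 109))), Rational(1, 2)) = Pow(Add(0, Rational(184, 109)), Rational(1, 2)) = Pow(Rational(184, 109), Rational(1, 2)) = Mul(Rational(2, 109), Pow(5014, Rational(1, 2)))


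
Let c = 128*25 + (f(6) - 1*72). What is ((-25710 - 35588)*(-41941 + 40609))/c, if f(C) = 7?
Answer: 27216312/1045 ≈ 26044.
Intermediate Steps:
c = 3135 (c = 128*25 + (7 - 1*72) = 3200 + (7 - 72) = 3200 - 65 = 3135)
((-25710 - 35588)*(-41941 + 40609))/c = ((-25710 - 35588)*(-41941 + 40609))/3135 = -61298*(-1332)*(1/3135) = 81648936*(1/3135) = 27216312/1045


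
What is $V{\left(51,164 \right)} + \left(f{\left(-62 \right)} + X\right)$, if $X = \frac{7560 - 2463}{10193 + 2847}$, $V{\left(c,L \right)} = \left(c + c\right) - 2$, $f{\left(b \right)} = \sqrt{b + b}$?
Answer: $\frac{1309097}{13040} + 2 i \sqrt{31} \approx 100.39 + 11.136 i$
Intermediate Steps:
$f{\left(b \right)} = \sqrt{2} \sqrt{b}$ ($f{\left(b \right)} = \sqrt{2 b} = \sqrt{2} \sqrt{b}$)
$V{\left(c,L \right)} = -2 + 2 c$ ($V{\left(c,L \right)} = 2 c - 2 = -2 + 2 c$)
$X = \frac{5097}{13040} \approx 0.39087$
$V{\left(51,164 \right)} + \left(f{\left(-62 \right)} + X\right) = \left(-2 + 2 \cdot 51\right) + \left(\sqrt{2} \sqrt{-62} + \frac{5097}{13040}\right) = \left(-2 + 102\right) + \left(\sqrt{2} i \sqrt{62} + \frac{5097}{13040}\right) = 100 + \left(2 i \sqrt{31} + \frac{5097}{13040}\right) = 100 + \left(\frac{5097}{13040} + 2 i \sqrt{31}\right) = \frac{1309097}{13040} + 2 i \sqrt{31}$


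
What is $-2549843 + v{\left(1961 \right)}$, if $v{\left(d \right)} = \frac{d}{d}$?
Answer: $-2549842$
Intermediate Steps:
$v{\left(d \right)} = 1$
$-2549843 + v{\left(1961 \right)} = -2549843 + 1 = -2549842$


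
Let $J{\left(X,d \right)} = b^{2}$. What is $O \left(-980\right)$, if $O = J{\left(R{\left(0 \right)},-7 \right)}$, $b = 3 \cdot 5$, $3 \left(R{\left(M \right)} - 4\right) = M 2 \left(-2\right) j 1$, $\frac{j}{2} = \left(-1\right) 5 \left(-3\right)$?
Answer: $-220500$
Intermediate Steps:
$j = 30$ ($j = 2 \left(-1\right) 5 \left(-3\right) = 2 \left(\left(-5\right) \left(-3\right)\right) = 2 \cdot 15 = 30$)
$R{\left(M \right)} = 4 - 40 M$ ($R{\left(M \right)} = 4 + \frac{M 2 \left(-2\right) 30 \cdot 1}{3} = 4 + \frac{2 M \left(-2\right) 30 \cdot 1}{3} = 4 + \frac{- 4 M 30 \cdot 1}{3} = 4 + \frac{- 120 M 1}{3} = 4 + \frac{\left(-120\right) M}{3} = 4 - 40 M$)
$b = 15$
$J{\left(X,d \right)} = 225$ ($J{\left(X,d \right)} = 15^{2} = 225$)
$O = 225$
$O \left(-980\right) = 225 \left(-980\right) = -220500$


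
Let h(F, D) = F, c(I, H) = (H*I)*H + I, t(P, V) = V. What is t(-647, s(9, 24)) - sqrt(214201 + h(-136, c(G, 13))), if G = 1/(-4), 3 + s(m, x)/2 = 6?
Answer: 6 - 3*sqrt(23785) ≈ -456.67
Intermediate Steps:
s(m, x) = 6 (s(m, x) = -6 + 2*6 = -6 + 12 = 6)
G = -1/4 ≈ -0.25000
c(I, H) = I + I*H**2 (c(I, H) = I*H**2 + I = I + I*H**2)
t(-647, s(9, 24)) - sqrt(214201 + h(-136, c(G, 13))) = 6 - sqrt(214201 - 136) = 6 - sqrt(214065) = 6 - 3*sqrt(23785)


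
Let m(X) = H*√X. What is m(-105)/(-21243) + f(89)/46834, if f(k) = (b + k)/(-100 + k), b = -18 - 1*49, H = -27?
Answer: -1/23417 + 9*I*√105/7081 ≈ -4.2704e-5 + 0.013024*I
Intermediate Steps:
m(X) = -27*√X
b = -67 (b = -18 - 49 = -67)
f(k) = (-67 + k)/(-100 + k)
m(-105)/(-21243) + f(89)/46834 = -27*I*√105/(-21243) + ((-67 + 89)/(-100 + 89))/46834 = -27*I*√105*(-1/21243) + (22/(-11))*(1/46834) = -27*I*√105*(-1/21243) - 1/11*22*(1/46834) = 9*I*√105/7081 - 2*1/46834 = 9*I*√105/7081 - 1/23417 = -1/23417 + 9*I*√105/7081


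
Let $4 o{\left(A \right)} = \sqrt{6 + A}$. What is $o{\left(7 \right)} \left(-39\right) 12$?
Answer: $- 117 \sqrt{13} \approx -421.85$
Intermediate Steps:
$o{\left(A \right)} = \frac{\sqrt{6 + A}}{4}$
$o{\left(7 \right)} \left(-39\right) 12 = \frac{\sqrt{6 + 7}}{4} \left(-39\right) 12 = \frac{\sqrt{13}}{4} \left(-39\right) 12 = - \frac{39 \sqrt{13}}{4} \cdot 12 = - 117 \sqrt{13}$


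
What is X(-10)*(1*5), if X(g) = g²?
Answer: 500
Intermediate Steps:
X(-10)*(1*5) = (-10)²*(1*5) = 100*5 = 500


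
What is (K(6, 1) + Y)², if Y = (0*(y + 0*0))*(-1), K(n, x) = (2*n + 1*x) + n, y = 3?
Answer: 361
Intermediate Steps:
K(n, x) = x + 3*n (K(n, x) = (2*n + x) + n = (x + 2*n) + n = x + 3*n)
Y = 0 (Y = (0*(3 + 0*0))*(-1) = (0*(3 + 0))*(-1) = (0*3)*(-1) = 0*(-1) = 0)
(K(6, 1) + Y)² = ((1 + 3*6) + 0)² = ((1 + 18) + 0)² = (19 + 0)² = 19² = 361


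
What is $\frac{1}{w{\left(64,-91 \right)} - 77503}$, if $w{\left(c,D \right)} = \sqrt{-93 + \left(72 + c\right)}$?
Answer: $- \frac{77503}{6006714966} - \frac{\sqrt{43}}{6006714966} \approx -1.2904 \cdot 10^{-5}$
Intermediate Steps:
$w{\left(c,D \right)} = \sqrt{-21 + c}$
$\frac{1}{w{\left(64,-91 \right)} - 77503} = \frac{1}{\sqrt{-21 + 64} - 77503} = \frac{1}{\sqrt{43} - 77503} = \frac{1}{-77503 + \sqrt{43}}$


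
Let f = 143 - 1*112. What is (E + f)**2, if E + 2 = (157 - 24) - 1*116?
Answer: 2116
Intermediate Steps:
f = 31 (f = 143 - 112 = 31)
E = 15 (E = -2 + ((157 - 24) - 1*116) = -2 + (133 - 116) = -2 + 17 = 15)
(E + f)**2 = (15 + 31)**2 = 46**2 = 2116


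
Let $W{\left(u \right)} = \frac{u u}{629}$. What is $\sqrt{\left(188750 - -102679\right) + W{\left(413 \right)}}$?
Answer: $\frac{\sqrt{115408548890}}{629} \approx 540.09$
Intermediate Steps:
$W{\left(u \right)} = \frac{u^{2}}{629}$ ($W{\left(u \right)} = u^{2} \cdot \frac{1}{629} = \frac{u^{2}}{629}$)
$\sqrt{\left(188750 - -102679\right) + W{\left(413 \right)}} = \sqrt{\left(188750 - -102679\right) + \frac{413^{2}}{629}} = \sqrt{\left(188750 + 102679\right) + \frac{1}{629} \cdot 170569} = \sqrt{291429 + \frac{170569}{629}} = \sqrt{\frac{183479410}{629}} = \frac{\sqrt{115408548890}}{629}$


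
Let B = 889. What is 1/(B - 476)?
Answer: 1/413 ≈ 0.0024213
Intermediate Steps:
1/(B - 476) = 1/(889 - 476) = 1/413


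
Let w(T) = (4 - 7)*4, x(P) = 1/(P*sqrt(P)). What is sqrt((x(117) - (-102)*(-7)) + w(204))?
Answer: sqrt(-9938214 + 3*sqrt(13))/117 ≈ 26.944*I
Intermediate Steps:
x(P) = P**(-3/2) (x(P) = 1/(P**(3/2)) = P**(-3/2))
w(T) = -12 (w(T) = -3*4 = -12)
sqrt((x(117) - (-102)*(-7)) + w(204)) = sqrt((117**(-3/2) - (-102)*(-7)) - 12) = sqrt((sqrt(13)/4563 - 1*714) - 12) = sqrt((sqrt(13)/4563 - 714) - 12) = sqrt((-714 + sqrt(13)/4563) - 12) = sqrt(-726 + sqrt(13)/4563)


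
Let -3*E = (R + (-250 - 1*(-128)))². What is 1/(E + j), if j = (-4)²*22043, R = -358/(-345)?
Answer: 357075/124194507776 ≈ 2.8751e-6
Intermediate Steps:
R = 358/345 (R = -358*(-1/345) = 358/345 ≈ 1.0377)
j = 352688 (j = 16*22043 = 352688)
E = -1741559824/357075 (E = -(358/345 + (-250 - 1*(-128)))²/3 = -(358/345 + (-250 + 128))²/3 = -(358/345 - 122)²/3 = -(-41732/345)²/3 = -⅓*1741559824/119025 = -1741559824/357075 ≈ -4877.3)
1/(E + j) = 1/(-1741559824/357075 + 352688) = 1/(124194507776/357075) = 357075/124194507776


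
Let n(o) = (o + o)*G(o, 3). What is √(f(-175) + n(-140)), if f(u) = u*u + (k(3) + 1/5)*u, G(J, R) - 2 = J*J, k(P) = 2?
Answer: 228*I*√105 ≈ 2336.3*I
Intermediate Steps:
G(J, R) = 2 + J² (G(J, R) = 2 + J*J = 2 + J²)
f(u) = u² + 11*u/5 (f(u) = u*u + (2 + 1/5)*u = u² + (2 + ⅕)*u = u² + 11*u/5)
n(o) = 2*o*(2 + o²) (n(o) = (o + o)*(2 + o²) = (2*o)*(2 + o²) = 2*o*(2 + o²))
√(f(-175) + n(-140)) = √((⅕)*(-175)*(11 + 5*(-175)) + 2*(-140)*(2 + (-140)²)) = √((⅕)*(-175)*(11 - 875) + 2*(-140)*(2 + 19600)) = √((⅕)*(-175)*(-864) + 2*(-140)*19602) = √(30240 - 5488560) = √(-5458320) = 228*I*√105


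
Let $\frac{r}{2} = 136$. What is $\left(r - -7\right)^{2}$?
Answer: $77841$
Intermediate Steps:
$r = 272$ ($r = 2 \cdot 136 = 272$)
$\left(r - -7\right)^{2} = \left(272 - -7\right)^{2} = \left(272 + \left(-2 + 9\right)\right)^{2} = \left(272 + 7\right)^{2} = 279^{2} = 77841$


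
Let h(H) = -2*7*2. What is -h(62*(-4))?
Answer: 28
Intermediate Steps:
h(H) = -28 (h(H) = -14*2 = -28)
-h(62*(-4)) = -1*(-28) = 28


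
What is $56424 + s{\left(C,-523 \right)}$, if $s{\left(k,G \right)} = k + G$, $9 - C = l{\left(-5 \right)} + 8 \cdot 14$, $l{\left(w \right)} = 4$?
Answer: $55794$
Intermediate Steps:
$C = -107$ ($C = 9 - \left(4 + 8 \cdot 14\right) = 9 - \left(4 + 112\right) = 9 - 116 = -107$)
$s{\left(k,G \right)} = G + k$
$56424 + s{\left(C,-523 \right)} = 56424 - 630 = 55794$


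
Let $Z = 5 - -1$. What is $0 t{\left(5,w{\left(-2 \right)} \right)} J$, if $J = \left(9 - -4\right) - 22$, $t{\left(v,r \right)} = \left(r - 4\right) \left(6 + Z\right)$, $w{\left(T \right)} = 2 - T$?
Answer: $0$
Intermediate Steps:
$Z = 6$ ($Z = 5 + 1 = 6$)
$t{\left(v,r \right)} = -48 + 12 r$ ($t{\left(v,r \right)} = \left(r - 4\right) \left(6 + 6\right) = \left(-4 + r\right) 12 = -48 + 12 r$)
$J = -9$ ($J = \left(9 + 4\right) - 22 = 13 - 22 = -9$)
$0 t{\left(5,w{\left(-2 \right)} \right)} J = 0 \left(-48 + 12 \left(2 - -2\right)\right) \left(-9\right) = 0 \left(-48 + 12 \left(2 + 2\right)\right) \left(-9\right) = 0 \left(-48 + 12 \cdot 4\right) \left(-9\right) = 0 \left(-48 + 48\right) \left(-9\right) = 0 \cdot 0 \left(-9\right) = 0 \left(-9\right) = 0$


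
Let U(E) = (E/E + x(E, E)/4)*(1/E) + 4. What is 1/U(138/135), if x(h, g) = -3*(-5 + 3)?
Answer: 92/593 ≈ 0.15514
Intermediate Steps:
x(h, g) = 6 (x(h, g) = -3*(-2) = 6)
U(E) = 4 + 5/(2*E) (U(E) = (E/E + 6/4)*(1/E) + 4 = (1 + 6*(1/4))/E + 4 = (1 + 3/2)/E + 4 = 5/(2*E) + 4 = 4 + 5/(2*E))
1/U(138/135) = 1/(4 + 5/(2*((138/135)))) = 1/(4 + 5/(2*((138*(1/135))))) = 1/(4 + 5/(2*(46/45))) = 1/(4 + (5/2)*(45/46)) = 1/(4 + 225/92) = 1/(593/92) = 92/593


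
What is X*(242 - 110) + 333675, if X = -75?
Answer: 323775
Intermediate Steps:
X*(242 - 110) + 333675 = -75*(242 - 110) + 333675 = -75*132 + 333675 = -9900 + 333675 = 323775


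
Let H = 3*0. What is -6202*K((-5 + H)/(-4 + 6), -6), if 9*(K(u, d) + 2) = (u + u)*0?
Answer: 12404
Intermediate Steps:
H = 0
K(u, d) = -2 (K(u, d) = -2 + ((u + u)*0)/9 = -2 + ((2*u)*0)/9 = -2 + (⅑)*0 = -2 + 0 = -2)
-6202*K((-5 + H)/(-4 + 6), -6) = -6202*(-2) = 12404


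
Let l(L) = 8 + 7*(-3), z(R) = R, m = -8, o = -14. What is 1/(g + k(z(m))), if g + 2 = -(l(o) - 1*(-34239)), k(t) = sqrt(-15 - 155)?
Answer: -17114/585778077 - I*sqrt(170)/1171556154 ≈ -2.9216e-5 - 1.1129e-8*I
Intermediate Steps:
l(L) = -13 (l(L) = 8 - 21 = -13)
k(t) = I*sqrt(170) (k(t) = sqrt(-170) = I*sqrt(170))
g = -34228 (g = -2 - (-13 - 1*(-34239)) = -2 - (-13 + 34239) = -2 - 1*34226 = -2 - 34226 = -34228)
1/(g + k(z(m))) = 1/(-34228 + I*sqrt(170))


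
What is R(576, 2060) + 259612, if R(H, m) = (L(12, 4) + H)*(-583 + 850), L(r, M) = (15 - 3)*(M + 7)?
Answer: 448648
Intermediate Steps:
L(r, M) = 84 + 12*M (L(r, M) = 12*(7 + M) = 84 + 12*M)
R(H, m) = 35244 + 267*H (R(H, m) = ((84 + 12*4) + H)*(-583 + 850) = ((84 + 48) + H)*267 = (132 + H)*267 = 35244 + 267*H)
R(576, 2060) + 259612 = (35244 + 267*576) + 259612 = (35244 + 153792) + 259612 = 189036 + 259612 = 448648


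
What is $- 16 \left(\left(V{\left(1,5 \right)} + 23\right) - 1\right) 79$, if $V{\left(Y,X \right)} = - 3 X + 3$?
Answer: $-12640$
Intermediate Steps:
$V{\left(Y,X \right)} = 3 - 3 X$
$- 16 \left(\left(V{\left(1,5 \right)} + 23\right) - 1\right) 79 = - 16 \left(\left(\left(3 - 15\right) + 23\right) - 1\right) 79 = - 16 \left(\left(-12 + 23\right) - 1\right) 79 = - 16 \left(11 - 1\right) 79 = \left(-16\right) 10 \cdot 79 = \left(-160\right) 79 = -12640$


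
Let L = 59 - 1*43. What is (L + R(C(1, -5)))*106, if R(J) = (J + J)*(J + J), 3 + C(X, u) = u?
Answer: 28832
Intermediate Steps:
C(X, u) = -3 + u
L = 16 (L = 59 - 43 = 16)
R(J) = 4*J**2 (R(J) = (2*J)*(2*J) = 4*J**2)
(L + R(C(1, -5)))*106 = (16 + 4*(-3 - 5)**2)*106 = (16 + 4*(-8)**2)*106 = (16 + 4*64)*106 = (16 + 256)*106 = 272*106 = 28832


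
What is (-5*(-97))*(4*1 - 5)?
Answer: -485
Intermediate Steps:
(-5*(-97))*(4*1 - 5) = 485*(4 - 5) = 485*(-1) = -485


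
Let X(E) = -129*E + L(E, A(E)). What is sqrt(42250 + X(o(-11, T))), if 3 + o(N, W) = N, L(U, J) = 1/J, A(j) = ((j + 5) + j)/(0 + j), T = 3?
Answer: sqrt(23305946)/23 ≈ 209.90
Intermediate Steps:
A(j) = (5 + 2*j)/j (A(j) = ((5 + j) + j)/j = (5 + 2*j)/j)
o(N, W) = -3 + N
X(E) = 1/(2 + 5/E) - 129*E (X(E) = -129*E + 1/(2 + 5/E) = 1/(2 + 5/E) - 129*E)
sqrt(42250 + X(o(-11, T))) = sqrt(42250 + 2*(-3 - 11)*(-322 - 129*(-3 - 11))/(5 + 2*(-3 - 11))) = sqrt(42250 + 2*(-14)*(-322 - 129*(-14))/(5 + 2*(-14))) = sqrt(42250 + 2*(-14)*(-322 + 1806)/(5 - 28)) = sqrt(42250 + 2*(-14)*1484/(-23)) = sqrt(42250 + 2*(-14)*(-1/23)*1484) = sqrt(42250 + 41552/23) = sqrt(1013302/23) = sqrt(23305946)/23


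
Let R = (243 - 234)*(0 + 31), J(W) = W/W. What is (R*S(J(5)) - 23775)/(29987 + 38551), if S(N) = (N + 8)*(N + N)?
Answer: -6251/22846 ≈ -0.27361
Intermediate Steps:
J(W) = 1
S(N) = 2*N*(8 + N) (S(N) = (8 + N)*(2*N) = 2*N*(8 + N))
R = 279 (R = 9*31 = 279)
(R*S(J(5)) - 23775)/(29987 + 38551) = (279*(2*1*(8 + 1)) - 23775)/(29987 + 38551) = (279*(2*1*9) - 23775)/68538 = (279*18 - 23775)*(1/68538) = (5022 - 23775)*(1/68538) = -18753*1/68538 = -6251/22846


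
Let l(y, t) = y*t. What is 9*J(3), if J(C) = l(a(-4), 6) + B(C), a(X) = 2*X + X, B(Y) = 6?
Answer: -594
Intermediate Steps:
a(X) = 3*X
l(y, t) = t*y
J(C) = -66 (J(C) = 6*(3*(-4)) + 6 = 6*(-12) + 6 = -72 + 6 = -66)
9*J(3) = 9*(-66) = -594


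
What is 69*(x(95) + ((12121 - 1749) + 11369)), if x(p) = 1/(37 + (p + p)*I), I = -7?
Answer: 646555576/431 ≈ 1.5001e+6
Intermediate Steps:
x(p) = 1/(37 - 14*p) (x(p) = 1/(37 + (p + p)*(-7)) = 1/(37 + (2*p)*(-7)) = 1/(37 - 14*p))
69*(x(95) + ((12121 - 1749) + 11369)) = 69*(-1/(-37 + 14*95) + ((12121 - 1749) + 11369)) = 69*(-1/(-37 + 1330) + (10372 + 11369)) = 69*(-1/1293 + 21741) = 69*(28111112/1293) = 646555576/431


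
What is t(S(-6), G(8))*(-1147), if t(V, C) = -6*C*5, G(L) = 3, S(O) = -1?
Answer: 103230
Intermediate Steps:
t(V, C) = -30*C
t(S(-6), G(8))*(-1147) = -30*3*(-1147) = -90*(-1147) = 103230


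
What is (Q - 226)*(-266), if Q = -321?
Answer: 145502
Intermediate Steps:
(Q - 226)*(-266) = (-321 - 226)*(-266) = -547*(-266) = 145502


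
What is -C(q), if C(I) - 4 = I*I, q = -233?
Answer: -54293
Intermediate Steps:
C(I) = 4 + I² (C(I) = 4 + I*I = 4 + I²)
-C(q) = -(4 + (-233)²) = -(4 + 54289) = -1*54293 = -54293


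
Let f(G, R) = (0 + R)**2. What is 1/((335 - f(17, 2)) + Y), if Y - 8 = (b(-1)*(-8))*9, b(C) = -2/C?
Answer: 1/195 ≈ 0.0051282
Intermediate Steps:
f(G, R) = R**2
Y = -136 (Y = 8 + (-2/(-1)*(-8))*9 = 8 + (-2*(-1)*(-8))*9 = 8 + (2*(-8))*9 = 8 - 16*9 = 8 - 144 = -136)
1/((335 - f(17, 2)) + Y) = 1/((335 - 1*2**2) - 136) = 1/((335 - 1*4) - 136) = 1/((335 - 4) - 136) = 1/(331 - 136) = 1/195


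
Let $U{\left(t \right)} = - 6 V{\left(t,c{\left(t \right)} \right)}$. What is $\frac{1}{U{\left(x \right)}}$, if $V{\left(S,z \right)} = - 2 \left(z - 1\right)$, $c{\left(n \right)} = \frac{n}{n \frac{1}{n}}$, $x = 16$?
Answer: $\frac{1}{180} \approx 0.0055556$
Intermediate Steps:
$c{\left(n \right)} = n$ ($c{\left(n \right)} = \frac{n}{1} = n 1 = n$)
$V{\left(S,z \right)} = 2 - 2 z$ ($V{\left(S,z \right)} = - 2 \left(-1 + z\right) = 2 - 2 z$)
$U{\left(t \right)} = -12 + 12 t$ ($U{\left(t \right)} = - 6 \left(2 - 2 t\right) = -12 + 12 t$)
$\frac{1}{U{\left(x \right)}} = \frac{1}{-12 + 12 \cdot 16} = \frac{1}{-12 + 192} = \frac{1}{180}$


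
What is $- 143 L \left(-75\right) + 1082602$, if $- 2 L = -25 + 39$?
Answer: $1007527$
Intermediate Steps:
$L = -7$ ($L = - \frac{-25 + 39}{2} = \left(- \frac{1}{2}\right) 14 = -7$)
$- 143 L \left(-75\right) + 1082602 = \left(-143\right) \left(-7\right) \left(-75\right) + 1082602 = 1001 \left(-75\right) + 1082602 = -75075 + 1082602 = 1007527$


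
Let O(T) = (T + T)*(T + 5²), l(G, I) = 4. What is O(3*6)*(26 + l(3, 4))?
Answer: 46440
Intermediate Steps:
O(T) = 2*T*(25 + T) (O(T) = (2*T)*(T + 25) = (2*T)*(25 + T) = 2*T*(25 + T))
O(3*6)*(26 + l(3, 4)) = (2*(3*6)*(25 + 3*6))*(26 + 4) = (2*18*(25 + 18))*30 = (2*18*43)*30 = 1548*30 = 46440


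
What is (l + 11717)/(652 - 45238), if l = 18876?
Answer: -30593/44586 ≈ -0.68616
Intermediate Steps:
(l + 11717)/(652 - 45238) = (18876 + 11717)/(652 - 45238) = 30593/(-44586) = 30593*(-1/44586) = -30593/44586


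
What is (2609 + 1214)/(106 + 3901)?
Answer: 3823/4007 ≈ 0.95408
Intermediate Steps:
(2609 + 1214)/(106 + 3901) = 3823/4007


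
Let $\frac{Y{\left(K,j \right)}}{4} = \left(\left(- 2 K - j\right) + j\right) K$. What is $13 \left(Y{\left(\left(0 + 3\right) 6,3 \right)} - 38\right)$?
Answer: $-34190$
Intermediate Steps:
$Y{\left(K,j \right)} = - 8 K^{2}$ ($Y{\left(K,j \right)} = 4 \left(\left(- 2 K - j\right) + j\right) K = 4 \left(\left(- j - 2 K\right) + j\right) K = 4 - 2 K K = 4 \left(- 2 K^{2}\right) = - 8 K^{2}$)
$13 \left(Y{\left(\left(0 + 3\right) 6,3 \right)} - 38\right) = 13 \left(- 8 \left(\left(0 + 3\right) 6\right)^{2} - 38\right) = 13 \left(- 8 \left(3 \cdot 6\right)^{2} - 38\right) = 13 \left(- 8 \cdot 18^{2} - 38\right) = 13 \left(\left(-8\right) 324 - 38\right) = 13 \left(-2592 - 38\right) = 13 \left(-2630\right) = -34190$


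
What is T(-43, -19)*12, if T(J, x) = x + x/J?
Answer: -9576/43 ≈ -222.70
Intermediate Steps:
T(-43, -19)*12 = (-19 - 19/(-43))*12 = (-19 - 19*(-1/43))*12 = (-19 + 19/43)*12 = -798/43*12 = -9576/43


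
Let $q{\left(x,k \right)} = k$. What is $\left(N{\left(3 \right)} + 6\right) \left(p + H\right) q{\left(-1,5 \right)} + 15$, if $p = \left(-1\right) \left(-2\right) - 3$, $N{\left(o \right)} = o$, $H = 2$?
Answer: $60$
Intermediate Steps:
$p = -1$ ($p = 2 - 3 = -1$)
$\left(N{\left(3 \right)} + 6\right) \left(p + H\right) q{\left(-1,5 \right)} + 15 = \left(3 + 6\right) \left(-1 + 2\right) 5 + 15 = 9 \cdot 1 \cdot 5 + 15 = 9 \cdot 5 + 15 = 45 + 15 = 60$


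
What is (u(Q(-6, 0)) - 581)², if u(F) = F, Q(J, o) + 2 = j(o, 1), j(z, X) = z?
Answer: 339889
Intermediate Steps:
Q(J, o) = -2 + o
(u(Q(-6, 0)) - 581)² = ((-2 + 0) - 581)² = (-2 - 581)² = (-583)² = 339889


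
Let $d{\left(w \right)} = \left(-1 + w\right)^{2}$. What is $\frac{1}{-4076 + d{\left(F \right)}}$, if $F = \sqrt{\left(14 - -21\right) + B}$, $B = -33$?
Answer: $- \frac{4073}{16589321} + \frac{2 \sqrt{2}}{16589321} \approx -0.00024535$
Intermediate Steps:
$F = \sqrt{2}$ ($F = \sqrt{\left(14 - -21\right) - 33} = \sqrt{\left(14 + 21\right) - 33} = \sqrt{35 - 33} = \sqrt{2} \approx 1.4142$)
$\frac{1}{-4076 + d{\left(F \right)}} = \frac{1}{-4076 + \left(-1 + \sqrt{2}\right)^{2}}$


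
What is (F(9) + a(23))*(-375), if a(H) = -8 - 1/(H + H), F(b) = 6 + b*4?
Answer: -586125/46 ≈ -12742.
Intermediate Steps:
F(b) = 6 + 4*b
a(H) = -8 - 1/(2*H)
(F(9) + a(23))*(-375) = ((6 + 4*9) + (-8 - 1/2/23))*(-375) = ((6 + 36) + (-8 - 1/2*1/23))*(-375) = (42 + (-8 - 1/46))*(-375) = (42 - 369/46)*(-375) = (1563/46)*(-375) = -586125/46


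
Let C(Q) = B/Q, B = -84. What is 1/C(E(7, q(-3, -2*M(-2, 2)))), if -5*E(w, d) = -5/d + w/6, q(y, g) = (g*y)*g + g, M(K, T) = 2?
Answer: 197/65520 ≈ 0.0030067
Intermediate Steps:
q(y, g) = g + y*g² (q(y, g) = y*g² + g = g + y*g²)
E(w, d) = 1/d - w/30 (E(w, d) = -(-5/d + w/6)/5 = 1/d - w/30)
C(Q) = -84/Q
1/C(E(7, q(-3, -2*M(-2, 2)))) = 1/(-84/(1/((-2*2)*(1 - 2*2*(-3))) - 1/30*7)) = 1/(-84/(1/(-4*(1 - 4*(-3))) - 7/30)) = 1/(-84/(1/(-4*(1 + 12)) - 7/30)) = 1/(-84/(1/(-4*13) - 7/30)) = 1/(-84/(1/(-52) - 7/30)) = 1/(-84/(-1/52 - 7/30)) = 1/(-84/(-197/780)) = 1/(-84*(-780/197)) = 1/(65520/197) = 197/65520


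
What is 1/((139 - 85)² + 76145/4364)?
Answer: 4364/12801569 ≈ 0.00034090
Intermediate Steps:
1/((139 - 85)² + 76145/4364) = 1/(54² + 76145*(1/4364)) = 1/(2916 + 76145/4364) = 1/(12801569/4364) = 4364/12801569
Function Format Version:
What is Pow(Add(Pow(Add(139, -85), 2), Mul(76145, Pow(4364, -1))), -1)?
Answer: Rational(4364, 12801569) ≈ 0.00034090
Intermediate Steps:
Pow(Add(Pow(Add(139, -85), 2), Mul(76145, Pow(4364, -1))), -1) = Pow(Add(Pow(54, 2), Mul(76145, Rational(1, 4364))), -1) = Pow(Add(2916, Rational(76145, 4364)), -1) = Pow(Rational(12801569, 4364), -1) = Rational(4364, 12801569)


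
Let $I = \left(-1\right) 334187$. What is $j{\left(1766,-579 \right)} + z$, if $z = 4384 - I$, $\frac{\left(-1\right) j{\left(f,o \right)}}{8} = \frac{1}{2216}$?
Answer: $\frac{93784166}{277} \approx 3.3857 \cdot 10^{5}$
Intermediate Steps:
$I = -334187$
$j{\left(f,o \right)} = - \frac{1}{277}$ ($j{\left(f,o \right)} = - \frac{8}{2216} = \left(-8\right) \frac{1}{2216} = - \frac{1}{277}$)
$z = 338571$ ($z = 4384 - -334187 = 4384 + 334187 = 338571$)
$j{\left(1766,-579 \right)} + z = - \frac{1}{277} + 338571 = \frac{93784166}{277}$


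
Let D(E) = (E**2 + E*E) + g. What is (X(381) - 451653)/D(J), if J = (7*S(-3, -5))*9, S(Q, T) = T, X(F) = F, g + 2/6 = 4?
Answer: -1353816/595361 ≈ -2.2739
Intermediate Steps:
g = 11/3 (g = -1/3 + 4 = 11/3 ≈ 3.6667)
J = -315 (J = (7*(-5))*9 = -35*9 = -315)
D(E) = 11/3 + 2*E**2 (D(E) = (E**2 + E*E) + 11/3 = (E**2 + E**2) + 11/3 = 2*E**2 + 11/3 = 11/3 + 2*E**2)
(X(381) - 451653)/D(J) = (381 - 451653)/(11/3 + 2*(-315)**2) = -451272/(11/3 + 2*99225) = -451272/(11/3 + 198450) = -451272/595361/3 = -451272*3/595361 = -1353816/595361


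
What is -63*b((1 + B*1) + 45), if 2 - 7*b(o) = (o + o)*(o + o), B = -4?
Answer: 63486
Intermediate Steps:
b(o) = 2/7 - 4*o**2/7 (b(o) = 2/7 - (o + o)*(o + o)/7 = 2/7 - 2*o*2*o/7 = 2/7 - 4*o**2/7)
-63*b((1 + B*1) + 45) = -63*(2/7 - 4*((1 - 4*1) + 45)**2/7) = -63*(2/7 - 4*((1 - 4) + 45)**2/7) = -63*(2/7 - 4*(-3 + 45)**2/7) = -63*(2/7 - 4/7*42**2) = -63*(2/7 - 4/7*1764) = -63*(2/7 - 1008) = -63*(-7054/7) = 63486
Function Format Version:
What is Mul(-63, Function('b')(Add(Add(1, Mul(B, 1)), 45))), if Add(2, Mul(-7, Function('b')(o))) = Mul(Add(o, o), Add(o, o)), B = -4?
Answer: 63486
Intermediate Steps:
Function('b')(o) = Add(Rational(2, 7), Mul(Rational(-4, 7), Pow(o, 2))) (Function('b')(o) = Add(Rational(2, 7), Mul(Rational(-1, 7), Mul(Add(o, o), Add(o, o)))) = Add(Rational(2, 7), Mul(Rational(-1, 7), Mul(Mul(2, o), Mul(2, o)))) = Add(Rational(2, 7), Mul(Rational(-1, 7), Mul(4, Pow(o, 2)))) = Add(Rational(2, 7), Mul(Rational(-4, 7), Pow(o, 2))))
Mul(-63, Function('b')(Add(Add(1, Mul(B, 1)), 45))) = Mul(-63, Add(Rational(2, 7), Mul(Rational(-4, 7), Pow(Add(Add(1, Mul(-4, 1)), 45), 2)))) = Mul(-63, Add(Rational(2, 7), Mul(Rational(-4, 7), Pow(Add(Add(1, -4), 45), 2)))) = Mul(-63, Add(Rational(2, 7), Mul(Rational(-4, 7), Pow(Add(-3, 45), 2)))) = Mul(-63, Add(Rational(2, 7), Mul(Rational(-4, 7), Pow(42, 2)))) = Mul(-63, Add(Rational(2, 7), Mul(Rational(-4, 7), 1764))) = Mul(-63, Add(Rational(2, 7), -1008)) = Mul(-63, Rational(-7054, 7)) = 63486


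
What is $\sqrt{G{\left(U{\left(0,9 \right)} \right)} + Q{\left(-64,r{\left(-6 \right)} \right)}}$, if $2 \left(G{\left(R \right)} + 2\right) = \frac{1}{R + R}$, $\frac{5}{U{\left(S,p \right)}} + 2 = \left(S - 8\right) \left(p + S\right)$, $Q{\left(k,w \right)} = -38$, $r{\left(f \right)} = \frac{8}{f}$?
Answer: $\frac{i \sqrt{4370}}{10} \approx 6.6106 i$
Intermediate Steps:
$U{\left(S,p \right)} = \frac{5}{-2 + \left(-8 + S\right) \left(S + p\right)}$ ($U{\left(S,p \right)} = \frac{5}{-2 + \left(S - 8\right) \left(p + S\right)} = \frac{5}{-2 + \left(-8 + S\right) \left(S + p\right)}$)
$G{\left(R \right)} = -2 + \frac{1}{4 R}$ ($G{\left(R \right)} = -2 + \frac{1}{2 \left(R + R\right)} = -2 + \frac{1}{2 \cdot 2 R} = -2 + \frac{\frac{1}{2} \frac{1}{R}}{2} = -2 + \frac{1}{4 R}$)
$\sqrt{G{\left(U{\left(0,9 \right)} \right)} + Q{\left(-64,r{\left(-6 \right)} \right)}} = \sqrt{\left(-2 + \frac{1}{4 \frac{5}{-2 + 0^{2} - 0 - 72 + 0 \cdot 9}}\right) - 38} = \sqrt{\left(-2 + \frac{1}{4 \frac{5}{-2 + 0 + 0 - 72 + 0}}\right) - 38} = \sqrt{\left(-2 + \frac{1}{4 \frac{5}{-74}}\right) - 38} = \sqrt{\left(-2 + \frac{1}{4 \cdot 5 \left(- \frac{1}{74}\right)}\right) - 38} = \sqrt{\left(-2 + \frac{1}{4 \left(- \frac{5}{74}\right)}\right) - 38} = \sqrt{\left(-2 + \frac{1}{4} \left(- \frac{74}{5}\right)\right) - 38} = \sqrt{\left(-2 - \frac{37}{10}\right) - 38} = \sqrt{- \frac{57}{10} - 38} = \sqrt{- \frac{437}{10}} = \frac{i \sqrt{4370}}{10}$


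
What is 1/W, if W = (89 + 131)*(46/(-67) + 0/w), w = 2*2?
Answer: -67/10120 ≈ -0.0066206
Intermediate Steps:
w = 4
W = -10120/67 (W = (89 + 131)*(46/(-67) + 0/4) = 220*(46*(-1/67) + 0*(¼)) = 220*(-46/67 + 0) = 220*(-46/67) = -10120/67 ≈ -151.04)
1/W = 1/(-10120/67) = -67/10120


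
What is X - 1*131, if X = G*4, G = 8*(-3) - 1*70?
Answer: -507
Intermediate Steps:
G = -94 (G = -24 - 70 = -94)
X = -376 (X = -94*4 = -376)
X - 1*131 = -376 - 1*131 = -376 - 131 = -507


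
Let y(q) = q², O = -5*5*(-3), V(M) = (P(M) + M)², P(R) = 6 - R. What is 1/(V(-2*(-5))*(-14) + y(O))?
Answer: 1/5121 ≈ 0.00019527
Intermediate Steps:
V(M) = 36 (V(M) = ((6 - M) + M)² = 6² = 36)
O = 75 (O = -25*(-3) = 75)
1/(V(-2*(-5))*(-14) + y(O)) = 1/(36*(-14) + 75²) = 1/(-504 + 5625) = 1/5121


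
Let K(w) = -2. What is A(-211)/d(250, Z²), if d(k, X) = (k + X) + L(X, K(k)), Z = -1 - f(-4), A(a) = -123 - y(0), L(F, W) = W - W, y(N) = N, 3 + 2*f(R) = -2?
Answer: -492/1009 ≈ -0.48761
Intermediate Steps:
f(R) = -5/2 (f(R) = -3/2 + (½)*(-2) = -3/2 - 1 = -5/2)
L(F, W) = 0
A(a) = -123 (A(a) = -123 - 1*0 = -123 + 0 = -123)
Z = 3/2 (Z = -1 - 1*(-5/2) = -1 + 5/2 = 3/2 ≈ 1.5000)
d(k, X) = X + k (d(k, X) = (k + X) + 0 = (X + k) + 0 = X + k)
A(-211)/d(250, Z²) = -123/((3/2)² + 250) = -123/(9/4 + 250) = -123/1009/4 = -123*4/1009 = -492/1009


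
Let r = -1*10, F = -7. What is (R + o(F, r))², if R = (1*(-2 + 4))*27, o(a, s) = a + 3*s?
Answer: 289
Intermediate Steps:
r = -10
R = 54 (R = (1*2)*27 = 2*27 = 54)
(R + o(F, r))² = (54 + (-7 + 3*(-10)))² = (54 + (-7 - 30))² = (54 - 37)² = 17² = 289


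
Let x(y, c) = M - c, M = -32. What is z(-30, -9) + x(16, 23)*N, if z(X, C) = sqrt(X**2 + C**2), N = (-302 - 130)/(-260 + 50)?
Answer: -792/7 + 3*sqrt(109) ≈ -81.822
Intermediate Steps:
x(y, c) = -32 - c
N = 72/35 (N = -432/(-210) = -432*(-1/210) = 72/35 ≈ 2.0571)
z(X, C) = sqrt(C**2 + X**2)
z(-30, -9) + x(16, 23)*N = sqrt((-9)**2 + (-30)**2) + (-32 - 1*23)*(72/35) = sqrt(81 + 900) + (-32 - 23)*(72/35) = sqrt(981) - 55*72/35 = 3*sqrt(109) - 792/7 = -792/7 + 3*sqrt(109)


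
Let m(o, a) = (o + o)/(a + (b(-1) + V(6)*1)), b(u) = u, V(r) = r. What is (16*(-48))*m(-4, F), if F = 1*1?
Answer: 1024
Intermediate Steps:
F = 1
m(o, a) = 2*o/(5 + a) (m(o, a) = (o + o)/(a + (-1 + 6*1)) = (2*o)/(a + (-1 + 6)) = (2*o)/(a + 5) = (2*o)/(5 + a) = 2*o/(5 + a))
(16*(-48))*m(-4, F) = (16*(-48))*(2*(-4)/(5 + 1)) = -1536*(-4)/6 = -768*(-4/3) = 1024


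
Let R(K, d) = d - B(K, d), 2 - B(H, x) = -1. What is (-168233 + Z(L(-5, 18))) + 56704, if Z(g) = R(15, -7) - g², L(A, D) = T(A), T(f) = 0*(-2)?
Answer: -111539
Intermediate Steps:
B(H, x) = 3 (B(H, x) = 2 - 1*(-1) = 2 + 1 = 3)
T(f) = 0
R(K, d) = -3 + d (R(K, d) = d - 1*3 = d - 3 = -3 + d)
L(A, D) = 0
Z(g) = -10 - g² (Z(g) = (-3 - 7) - g² = -10 - g²)
(-168233 + Z(L(-5, 18))) + 56704 = (-168233 + (-10 - 1*0²)) + 56704 = (-168233 + (-10 - 1*0)) + 56704 = (-168233 + (-10 + 0)) + 56704 = (-168233 - 10) + 56704 = -168243 + 56704 = -111539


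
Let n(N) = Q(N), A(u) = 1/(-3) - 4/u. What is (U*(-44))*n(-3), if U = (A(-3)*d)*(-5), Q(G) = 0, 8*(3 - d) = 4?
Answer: 0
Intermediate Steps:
A(u) = -⅓ - 4/u (A(u) = 1*(-⅓) - 4/u = -⅓ - 4/u)
d = 5/2 (d = 3 - ⅛*4 = 3 - ½ = 5/2 ≈ 2.5000)
n(N) = 0
U = -25/2 (U = (((⅓)*(-12 - 1*(-3))/(-3))*(5/2))*(-5) = (((⅓)*(-⅓)*(-12 + 3))*(5/2))*(-5) = (((⅓)*(-⅓)*(-9))*(5/2))*(-5) = (1*(5/2))*(-5) = (5/2)*(-5) = -25/2 ≈ -12.500)
(U*(-44))*n(-3) = -25/2*(-44)*0 = 550*0 = 0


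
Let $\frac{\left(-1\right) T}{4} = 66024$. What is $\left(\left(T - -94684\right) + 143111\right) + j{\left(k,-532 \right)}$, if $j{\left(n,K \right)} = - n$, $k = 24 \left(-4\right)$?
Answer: $-26205$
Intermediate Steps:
$k = -96$
$T = -264096$ ($T = \left(-4\right) 66024 = -264096$)
$\left(\left(T - -94684\right) + 143111\right) + j{\left(k,-532 \right)} = \left(\left(-264096 - -94684\right) + 143111\right) - -96 = \left(\left(-264096 + 94684\right) + 143111\right) + 96 = \left(-169412 + 143111\right) + 96 = -26301 + 96 = -26205$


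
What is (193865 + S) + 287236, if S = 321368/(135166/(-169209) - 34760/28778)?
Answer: 784045951236813/2442877997 ≈ 3.2095e+5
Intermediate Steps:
S = -391225095997884/2442877997 (S = 321368/(135166*(-1/169209) - 34760*1/28778) = 321368/(-135166/169209 - 17380/14389) = 321368/(-4885755994/2434748301) = 321368*(-2434748301/4885755994) = -391225095997884/2442877997 ≈ -1.6015e+5)
(193865 + S) + 287236 = (193865 - 391225095997884/2442877997) + 287236 = 82363446890521/2442877997 + 287236 = 784045951236813/2442877997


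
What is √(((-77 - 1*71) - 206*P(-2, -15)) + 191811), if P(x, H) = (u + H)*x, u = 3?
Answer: √186719 ≈ 432.11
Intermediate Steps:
P(x, H) = x*(3 + H) (P(x, H) = (3 + H)*x = x*(3 + H))
√(((-77 - 1*71) - 206*P(-2, -15)) + 191811) = √(((-77 - 1*71) - (-412)*(3 - 15)) + 191811) = √(((-77 - 71) - (-412)*(-12)) + 191811) = √((-148 - 206*24) + 191811) = √((-148 - 4944) + 191811) = √(-5092 + 191811) = √186719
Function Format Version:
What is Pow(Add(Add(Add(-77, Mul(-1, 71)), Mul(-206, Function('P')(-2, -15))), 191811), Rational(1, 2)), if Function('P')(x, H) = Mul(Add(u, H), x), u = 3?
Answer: Pow(186719, Rational(1, 2)) ≈ 432.11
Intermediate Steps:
Function('P')(x, H) = Mul(x, Add(3, H)) (Function('P')(x, H) = Mul(Add(3, H), x) = Mul(x, Add(3, H)))
Pow(Add(Add(Add(-77, Mul(-1, 71)), Mul(-206, Function('P')(-2, -15))), 191811), Rational(1, 2)) = Pow(Add(Add(Add(-77, Mul(-1, 71)), Mul(-206, Mul(-2, Add(3, -15)))), 191811), Rational(1, 2)) = Pow(Add(Add(Add(-77, -71), Mul(-206, Mul(-2, -12))), 191811), Rational(1, 2)) = Pow(Add(Add(-148, Mul(-206, 24)), 191811), Rational(1, 2)) = Pow(Add(Add(-148, -4944), 191811), Rational(1, 2)) = Pow(Add(-5092, 191811), Rational(1, 2)) = Pow(186719, Rational(1, 2))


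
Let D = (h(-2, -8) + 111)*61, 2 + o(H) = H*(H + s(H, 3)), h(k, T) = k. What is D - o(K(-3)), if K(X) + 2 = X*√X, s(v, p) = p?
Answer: 6680 - 3*I*√3 ≈ 6680.0 - 5.1962*I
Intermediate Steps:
K(X) = -2 + X^(3/2) (K(X) = -2 + X*√X = -2 + X^(3/2))
o(H) = -2 + H*(3 + H) (o(H) = -2 + H*(H + 3) = -2 + H*(3 + H))
D = 6649 (D = (-2 + 111)*61 = 109*61 = 6649)
D - o(K(-3)) = 6649 - (-2 + (-2 + (-3)^(3/2))² + 3*(-2 + (-3)^(3/2))) = 6649 - (-2 + (-2 - 3*I*√3)² + 3*(-2 - 3*I*√3)) = 6649 - (-2 + (-2 - 3*I*√3)² + (-6 - 9*I*√3)) = 6649 - (-8 + (-2 - 3*I*√3)² - 9*I*√3) = 6649 + (8 - (-2 - 3*I*√3)² + 9*I*√3) = 6657 - (-2 - 3*I*√3)² + 9*I*√3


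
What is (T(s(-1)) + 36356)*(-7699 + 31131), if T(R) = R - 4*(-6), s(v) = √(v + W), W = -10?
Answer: 852456160 + 23432*I*√11 ≈ 8.5246e+8 + 77715.0*I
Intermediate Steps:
s(v) = √(-10 + v) (s(v) = √(v - 10) = √(-10 + v))
T(R) = 24 + R (T(R) = R + 24 = 24 + R)
(T(s(-1)) + 36356)*(-7699 + 31131) = ((24 + √(-10 - 1)) + 36356)*(-7699 + 31131) = ((24 + √(-11)) + 36356)*23432 = ((24 + I*√11) + 36356)*23432 = (36380 + I*√11)*23432 = 852456160 + 23432*I*√11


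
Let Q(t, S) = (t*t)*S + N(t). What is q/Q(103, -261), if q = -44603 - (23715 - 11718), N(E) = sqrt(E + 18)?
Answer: 28300/1384469 ≈ 0.020441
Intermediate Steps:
N(E) = sqrt(18 + E)
Q(t, S) = sqrt(18 + t) + S*t**2 (Q(t, S) = (t*t)*S + sqrt(18 + t) = t**2*S + sqrt(18 + t) = S*t**2 + sqrt(18 + t) = sqrt(18 + t) + S*t**2)
q = -56600 (q = -44603 - 1*11997 = -44603 - 11997 = -56600)
q/Q(103, -261) = -56600/(sqrt(18 + 103) - 261*103**2) = -56600/(sqrt(121) - 261*10609) = -56600/(11 - 2768949) = -56600/(-2768938) = -56600*(-1/2768938) = 28300/1384469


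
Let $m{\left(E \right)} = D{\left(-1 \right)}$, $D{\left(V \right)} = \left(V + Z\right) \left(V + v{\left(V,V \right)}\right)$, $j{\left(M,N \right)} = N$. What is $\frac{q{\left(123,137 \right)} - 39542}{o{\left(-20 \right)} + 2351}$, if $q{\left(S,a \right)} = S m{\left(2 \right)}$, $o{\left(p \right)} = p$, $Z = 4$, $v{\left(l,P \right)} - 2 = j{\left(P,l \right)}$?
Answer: $- \frac{39542}{2331} \approx -16.964$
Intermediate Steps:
$v{\left(l,P \right)} = 2 + l$
$D{\left(V \right)} = \left(2 + 2 V\right) \left(4 + V\right)$ ($D{\left(V \right)} = \left(V + 4\right) \left(V + \left(2 + V\right)\right) = \left(4 + V\right) \left(2 + 2 V\right) = \left(2 + 2 V\right) \left(4 + V\right)$)
$m{\left(E \right)} = 0$ ($m{\left(E \right)} = 8 + 2 \left(-1\right)^{2} + 10 \left(-1\right) = 8 + 2 \cdot 1 - 10 = 8 + 2 - 10 = 0$)
$q{\left(S,a \right)} = 0$ ($q{\left(S,a \right)} = S 0 = 0$)
$\frac{q{\left(123,137 \right)} - 39542}{o{\left(-20 \right)} + 2351} = \frac{0 - 39542}{-20 + 2351} = - \frac{39542}{2331}$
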